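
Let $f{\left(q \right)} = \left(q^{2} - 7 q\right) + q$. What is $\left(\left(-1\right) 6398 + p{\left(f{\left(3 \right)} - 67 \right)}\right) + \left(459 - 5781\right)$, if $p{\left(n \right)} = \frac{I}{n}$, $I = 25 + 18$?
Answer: $- \frac{890763}{76} \approx -11721.0$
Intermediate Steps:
$f{\left(q \right)} = q^{2} - 6 q$
$I = 43$
$p{\left(n \right)} = \frac{43}{n}$
$\left(\left(-1\right) 6398 + p{\left(f{\left(3 \right)} - 67 \right)}\right) + \left(459 - 5781\right) = \left(\left(-1\right) 6398 + \frac{43}{3 \left(-6 + 3\right) - 67}\right) + \left(459 - 5781\right) = \left(-6398 + \frac{43}{3 \left(-3\right) - 67}\right) + \left(459 - 5781\right) = \left(-6398 + \frac{43}{-9 - 67}\right) - 5322 = \left(-6398 + \frac{43}{-76}\right) - 5322 = \left(-6398 + 43 \left(- \frac{1}{76}\right)\right) - 5322 = \left(-6398 - \frac{43}{76}\right) - 5322 = - \frac{486291}{76} - 5322 = - \frac{890763}{76}$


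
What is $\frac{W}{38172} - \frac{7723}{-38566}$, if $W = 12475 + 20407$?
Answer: $\frac{195366196}{184017669} \approx 1.0617$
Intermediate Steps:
$W = 32882$
$\frac{W}{38172} - \frac{7723}{-38566} = \frac{32882}{38172} - \frac{7723}{-38566} = 32882 \cdot \frac{1}{38172} - - \frac{7723}{38566} = \frac{16441}{19086} + \frac{7723}{38566} = \frac{195366196}{184017669}$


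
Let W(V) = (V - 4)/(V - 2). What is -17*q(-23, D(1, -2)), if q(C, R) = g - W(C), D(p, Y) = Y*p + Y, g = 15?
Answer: -5916/25 ≈ -236.64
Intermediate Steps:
W(V) = (-4 + V)/(-2 + V)
D(p, Y) = Y + Y*p
q(C, R) = 15 - (-4 + C)/(-2 + C)
-17*q(-23, D(1, -2)) = -34*(-13 + 7*(-23))/(-2 - 23) = -34*(-13 - 161)/(-25) = -34*(-1)*(-174)/25 = -17*348/25 = -5916/25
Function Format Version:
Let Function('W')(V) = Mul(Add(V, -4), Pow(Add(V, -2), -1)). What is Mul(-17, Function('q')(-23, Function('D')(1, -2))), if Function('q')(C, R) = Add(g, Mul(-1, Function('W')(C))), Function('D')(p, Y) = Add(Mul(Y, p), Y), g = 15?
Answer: Rational(-5916, 25) ≈ -236.64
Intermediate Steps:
Function('W')(V) = Mul(Pow(Add(-2, V), -1), Add(-4, V)) (Function('W')(V) = Mul(Add(-4, V), Pow(Add(-2, V), -1)) = Mul(Pow(Add(-2, V), -1), Add(-4, V)))
Function('D')(p, Y) = Add(Y, Mul(Y, p))
Function('q')(C, R) = Add(15, Mul(-1, Pow(Add(-2, C), -1), Add(-4, C))) (Function('q')(C, R) = Add(15, Mul(-1, Mul(Pow(Add(-2, C), -1), Add(-4, C)))) = Add(15, Mul(-1, Pow(Add(-2, C), -1), Add(-4, C))))
Mul(-17, Function('q')(-23, Function('D')(1, -2))) = Mul(-17, Mul(2, Pow(Add(-2, -23), -1), Add(-13, Mul(7, -23)))) = Mul(-17, Mul(2, Pow(-25, -1), Add(-13, -161))) = Mul(-17, Mul(2, Rational(-1, 25), -174)) = Mul(-17, Rational(348, 25)) = Rational(-5916, 25)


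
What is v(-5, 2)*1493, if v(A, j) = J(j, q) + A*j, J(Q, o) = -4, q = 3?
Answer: -20902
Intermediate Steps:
v(A, j) = -4 + A*j
v(-5, 2)*1493 = (-4 - 5*2)*1493 = (-4 - 10)*1493 = -14*1493 = -20902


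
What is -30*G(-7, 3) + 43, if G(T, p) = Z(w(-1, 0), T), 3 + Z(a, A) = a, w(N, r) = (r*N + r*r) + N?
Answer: 163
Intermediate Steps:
w(N, r) = N + r² + N*r (w(N, r) = (N*r + r²) + N = (r² + N*r) + N = N + r² + N*r)
Z(a, A) = -3 + a
G(T, p) = -4 (G(T, p) = -3 + (-1 + 0² - 1*0) = -3 + (-1 + 0 + 0) = -3 - 1 = -4)
-30*G(-7, 3) + 43 = -30*(-4) + 43 = 120 + 43 = 163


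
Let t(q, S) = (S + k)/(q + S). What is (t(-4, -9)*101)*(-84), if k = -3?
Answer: -101808/13 ≈ -7831.4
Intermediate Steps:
t(q, S) = (-3 + S)/(S + q) (t(q, S) = (S - 3)/(q + S) = (-3 + S)/(S + q))
(t(-4, -9)*101)*(-84) = (((-3 - 9)/(-9 - 4))*101)*(-84) = ((-12/(-13))*101)*(-84) = (-1/13*(-12)*101)*(-84) = ((12/13)*101)*(-84) = (1212/13)*(-84) = -101808/13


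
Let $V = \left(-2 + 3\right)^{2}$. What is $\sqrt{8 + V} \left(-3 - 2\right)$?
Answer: $-15$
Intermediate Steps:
$V = 1$ ($V = 1^{2} = 1$)
$\sqrt{8 + V} \left(-3 - 2\right) = \sqrt{8 + 1} \left(-3 - 2\right) = \sqrt{9} \left(-5\right) = 3 \left(-5\right) = -15$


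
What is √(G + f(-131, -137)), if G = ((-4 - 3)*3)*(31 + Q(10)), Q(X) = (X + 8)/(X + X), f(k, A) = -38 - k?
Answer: 3*I*√6410/10 ≈ 24.019*I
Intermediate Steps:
Q(X) = (8 + X)/(2*X) (Q(X) = (8 + X)/((2*X)) = (8 + X)*(1/(2*X)) = (8 + X)/(2*X))
G = -6699/10 (G = ((-4 - 3)*3)*(31 + (½)*(8 + 10)/10) = (-7*3)*(31 + (½)*(⅒)*18) = -21*(31 + 9/10) = -21*319/10 = -6699/10 ≈ -669.90)
√(G + f(-131, -137)) = √(-6699/10 + (-38 - 1*(-131))) = √(-6699/10 + (-38 + 131)) = √(-6699/10 + 93) = √(-5769/10) = 3*I*√6410/10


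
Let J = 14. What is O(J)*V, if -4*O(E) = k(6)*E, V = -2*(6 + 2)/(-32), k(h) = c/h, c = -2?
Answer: 7/12 ≈ 0.58333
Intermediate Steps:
k(h) = -2/h
V = ½ (V = -2*8*(-1/32) = -16*(-1/32) = ½ ≈ 0.50000)
O(E) = E/12 (O(E) = -(-2/6)*E/4 = -(-2*⅙)*E/4 = -(-1)*E/12 = E/12)
O(J)*V = ((1/12)*14)*(½) = (7/6)*(½) = 7/12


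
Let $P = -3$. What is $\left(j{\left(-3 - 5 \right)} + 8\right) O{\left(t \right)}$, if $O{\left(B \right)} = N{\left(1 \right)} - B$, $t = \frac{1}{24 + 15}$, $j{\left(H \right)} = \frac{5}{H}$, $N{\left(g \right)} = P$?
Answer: $- \frac{3481}{156} \approx -22.314$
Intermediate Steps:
$N{\left(g \right)} = -3$
$t = \frac{1}{39} \approx 0.025641$
$O{\left(B \right)} = -3 - B$
$\left(j{\left(-3 - 5 \right)} + 8\right) O{\left(t \right)} = \left(\frac{5}{-3 - 5} + 8\right) \left(-3 - \frac{1}{39}\right) = \left(\frac{5}{-8} + 8\right) \left(- \frac{118}{39}\right) = \left(5 \left(- \frac{1}{8}\right) + 8\right) \left(- \frac{118}{39}\right) = \left(- \frac{5}{8} + 8\right) \left(- \frac{118}{39}\right) = \frac{59}{8} \left(- \frac{118}{39}\right) = - \frac{3481}{156}$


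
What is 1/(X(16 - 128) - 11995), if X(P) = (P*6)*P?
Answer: 1/63269 ≈ 1.5806e-5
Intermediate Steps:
X(P) = 6*P² (X(P) = (6*P)*P = 6*P²)
1/(X(16 - 128) - 11995) = 1/(6*(16 - 128)² - 11995) = 1/(6*(-112)² - 11995) = 1/(6*12544 - 11995) = 1/(75264 - 11995) = 1/63269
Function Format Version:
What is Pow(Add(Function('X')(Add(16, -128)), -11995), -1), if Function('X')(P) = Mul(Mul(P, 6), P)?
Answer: Rational(1, 63269) ≈ 1.5806e-5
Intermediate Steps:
Function('X')(P) = Mul(6, Pow(P, 2)) (Function('X')(P) = Mul(Mul(6, P), P) = Mul(6, Pow(P, 2)))
Pow(Add(Function('X')(Add(16, -128)), -11995), -1) = Pow(Add(Mul(6, Pow(Add(16, -128), 2)), -11995), -1) = Pow(Add(Mul(6, Pow(-112, 2)), -11995), -1) = Pow(Add(Mul(6, 12544), -11995), -1) = Pow(Add(75264, -11995), -1) = Pow(63269, -1) = Rational(1, 63269)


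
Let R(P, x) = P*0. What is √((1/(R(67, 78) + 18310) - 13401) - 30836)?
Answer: I*√14830724077390/18310 ≈ 210.33*I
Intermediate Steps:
R(P, x) = 0
√((1/(R(67, 78) + 18310) - 13401) - 30836) = √((1/(0 + 18310) - 13401) - 30836) = √((1/18310 - 13401) - 30836) = √(-245372309/18310 - 30836) = √(-809979469/18310) = I*√14830724077390/18310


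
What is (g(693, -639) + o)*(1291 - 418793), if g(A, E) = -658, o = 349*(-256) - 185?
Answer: 37653252874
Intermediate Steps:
o = -89529 (o = -89344 - 185 = -89529)
(g(693, -639) + o)*(1291 - 418793) = (-658 - 89529)*(1291 - 418793) = -90187*(-417502) = 37653252874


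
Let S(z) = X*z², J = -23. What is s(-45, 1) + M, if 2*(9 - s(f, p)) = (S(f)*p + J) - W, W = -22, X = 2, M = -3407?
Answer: -10845/2 ≈ -5422.5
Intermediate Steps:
S(z) = 2*z²
s(f, p) = 19/2 - p*f² (s(f, p) = 9 - (((2*f²)*p - 23) - 1*(-22))/2 = 9 - ((2*p*f² - 23) + 22)/2 = 9 - ((-23 + 2*p*f²) + 22)/2 = 9 - (-1 + 2*p*f²)/2 = 9 + (½ - p*f²) = 19/2 - p*f²)
s(-45, 1) + M = (19/2 - 1*1*(-45)²) - 3407 = (19/2 - 1*1*2025) - 3407 = (19/2 - 2025) - 3407 = -4031/2 - 3407 = -10845/2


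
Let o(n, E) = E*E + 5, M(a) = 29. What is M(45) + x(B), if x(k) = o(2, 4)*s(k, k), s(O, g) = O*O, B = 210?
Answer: 926129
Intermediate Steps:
s(O, g) = O²
o(n, E) = 5 + E² (o(n, E) = E² + 5 = 5 + E²)
x(k) = 21*k² (x(k) = (5 + 4²)*k² = (5 + 16)*k² = 21*k²)
M(45) + x(B) = 29 + 21*210² = 29 + 21*44100 = 29 + 926100 = 926129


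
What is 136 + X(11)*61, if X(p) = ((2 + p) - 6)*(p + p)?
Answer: 9530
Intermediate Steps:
X(p) = 2*p*(-4 + p) (X(p) = (-4 + p)*(2*p) = 2*p*(-4 + p))
136 + X(11)*61 = 136 + (2*11*(-4 + 11))*61 = 136 + (2*11*7)*61 = 136 + 154*61 = 136 + 9394 = 9530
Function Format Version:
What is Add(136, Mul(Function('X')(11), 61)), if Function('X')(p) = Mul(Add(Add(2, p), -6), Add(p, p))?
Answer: 9530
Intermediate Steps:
Function('X')(p) = Mul(2, p, Add(-4, p)) (Function('X')(p) = Mul(Add(-4, p), Mul(2, p)) = Mul(2, p, Add(-4, p)))
Add(136, Mul(Function('X')(11), 61)) = Add(136, Mul(Mul(2, 11, Add(-4, 11)), 61)) = Add(136, Mul(Mul(2, 11, 7), 61)) = Add(136, Mul(154, 61)) = Add(136, 9394) = 9530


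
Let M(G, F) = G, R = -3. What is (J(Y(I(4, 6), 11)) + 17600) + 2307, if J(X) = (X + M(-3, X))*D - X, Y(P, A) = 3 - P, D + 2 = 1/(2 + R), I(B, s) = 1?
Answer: 19908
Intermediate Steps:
D = -3 (D = -2 + 1/(2 - 3) = -2 + 1/(-1) = -2 - 1 = -3)
J(X) = 9 - 4*X (J(X) = (X - 3)*(-3) - X = (-3 + X)*(-3) - X = (9 - 3*X) - X = 9 - 4*X)
(J(Y(I(4, 6), 11)) + 17600) + 2307 = ((9 - 4*(3 - 1*1)) + 17600) + 2307 = ((9 - 4*(3 - 1)) + 17600) + 2307 = ((9 - 4*2) + 17600) + 2307 = ((9 - 8) + 17600) + 2307 = (1 + 17600) + 2307 = 17601 + 2307 = 19908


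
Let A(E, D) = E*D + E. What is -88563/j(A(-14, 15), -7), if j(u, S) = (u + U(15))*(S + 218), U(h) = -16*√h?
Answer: 619941/305528 - 88563*√15/611056 ≈ 1.4678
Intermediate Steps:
A(E, D) = E + D*E (A(E, D) = D*E + E = E + D*E)
j(u, S) = (218 + S)*(u - 16*√15) (j(u, S) = (u - 16*√15)*(S + 218) = (u - 16*√15)*(218 + S) = (218 + S)*(u - 16*√15))
-88563/j(A(-14, 15), -7) = -88563/(-3488*√15 + 218*(-14*(1 + 15)) - (-98)*(1 + 15) - 16*(-7)*√15) = -88563/(-3488*√15 + 218*(-14*16) - (-98)*16 + 112*√15) = -88563/(-3488*√15 + 218*(-224) - 7*(-224) + 112*√15) = -88563/(-3488*√15 - 48832 + 1568 + 112*√15) = -88563/(-47264 - 3376*√15)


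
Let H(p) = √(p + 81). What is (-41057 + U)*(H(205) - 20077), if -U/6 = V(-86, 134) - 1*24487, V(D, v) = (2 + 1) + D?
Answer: -2135449951 + 106363*√286 ≈ -2.1337e+9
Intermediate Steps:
V(D, v) = 3 + D
H(p) = √(81 + p)
U = 147420 (U = -6*((3 - 86) - 1*24487) = -6*(-83 - 24487) = -6*(-24570) = 147420)
(-41057 + U)*(H(205) - 20077) = (-41057 + 147420)*(√(81 + 205) - 20077) = 106363*(√286 - 20077) = 106363*(-20077 + √286) = -2135449951 + 106363*√286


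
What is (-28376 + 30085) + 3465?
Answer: 5174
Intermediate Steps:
(-28376 + 30085) + 3465 = 1709 + 3465 = 5174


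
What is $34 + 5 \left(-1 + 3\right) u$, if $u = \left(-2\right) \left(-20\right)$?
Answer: $434$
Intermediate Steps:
$u = 40$
$34 + 5 \left(-1 + 3\right) u = 34 + 5 \left(-1 + 3\right) 40 = 34 + 5 \cdot 2 \cdot 40 = 34 + 10 \cdot 40 = 34 + 400 = 434$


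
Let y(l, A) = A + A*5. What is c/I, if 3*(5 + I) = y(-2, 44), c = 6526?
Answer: 6526/83 ≈ 78.626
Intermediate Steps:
y(l, A) = 6*A (y(l, A) = A + 5*A = 6*A)
I = 83 (I = -5 + (6*44)/3 = -5 + (⅓)*264 = -5 + 88 = 83)
c/I = 6526/83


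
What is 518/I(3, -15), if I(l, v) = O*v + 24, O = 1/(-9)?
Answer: 222/11 ≈ 20.182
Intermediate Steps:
O = -⅑ (O = 1*(-⅑) = -⅑ ≈ -0.11111)
I(l, v) = 24 - v/9 (I(l, v) = -v/9 + 24 = 24 - v/9)
518/I(3, -15) = 518/(24 - ⅑*(-15)) = 518/(24 + 5/3) = 518/(77/3) = 518*(3/77) = 222/11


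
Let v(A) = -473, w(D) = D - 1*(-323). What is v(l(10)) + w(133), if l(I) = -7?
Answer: -17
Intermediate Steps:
w(D) = 323 + D (w(D) = D + 323 = 323 + D)
v(l(10)) + w(133) = -473 + (323 + 133) = -473 + 456 = -17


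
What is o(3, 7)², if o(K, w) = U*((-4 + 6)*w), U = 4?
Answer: 3136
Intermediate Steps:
o(K, w) = 8*w (o(K, w) = 4*((-4 + 6)*w) = 4*(2*w) = 8*w)
o(3, 7)² = (8*7)² = 56² = 3136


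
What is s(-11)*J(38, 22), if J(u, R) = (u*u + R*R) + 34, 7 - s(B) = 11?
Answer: -7848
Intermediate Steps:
s(B) = -4 (s(B) = 7 - 1*11 = 7 - 11 = -4)
J(u, R) = 34 + R**2 + u**2 (J(u, R) = (u**2 + R**2) + 34 = (R**2 + u**2) + 34 = 34 + R**2 + u**2)
s(-11)*J(38, 22) = -4*(34 + 22**2 + 38**2) = -4*(34 + 484 + 1444) = -4*1962 = -7848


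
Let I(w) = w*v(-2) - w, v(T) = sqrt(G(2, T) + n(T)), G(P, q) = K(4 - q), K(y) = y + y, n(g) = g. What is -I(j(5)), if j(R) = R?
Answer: 5 - 5*sqrt(10) ≈ -10.811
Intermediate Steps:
K(y) = 2*y
G(P, q) = 8 - 2*q (G(P, q) = 2*(4 - q) = 8 - 2*q)
v(T) = sqrt(8 - T) (v(T) = sqrt((8 - 2*T) + T) = sqrt(8 - T))
I(w) = -w + w*sqrt(10) (I(w) = w*sqrt(8 - 1*(-2)) - w = w*sqrt(8 + 2) - w = w*sqrt(10) - w = -w + w*sqrt(10))
-I(j(5)) = -5*(-1 + sqrt(10)) = -(-5 + 5*sqrt(10)) = 5 - 5*sqrt(10)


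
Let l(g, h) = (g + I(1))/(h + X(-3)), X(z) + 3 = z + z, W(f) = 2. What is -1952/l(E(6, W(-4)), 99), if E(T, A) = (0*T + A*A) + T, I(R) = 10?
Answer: -8784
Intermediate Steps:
E(T, A) = T + A**2 (E(T, A) = (0 + A**2) + T = A**2 + T = T + A**2)
X(z) = -3 + 2*z (X(z) = -3 + (z + z) = -3 + 2*z)
l(g, h) = (10 + g)/(-9 + h) (l(g, h) = (g + 10)/(h + (-3 + 2*(-3))) = (10 + g)/(h + (-3 - 6)) = (10 + g)/(h - 9) = (10 + g)/(-9 + h))
-1952/l(E(6, W(-4)), 99) = -1952*(-9 + 99)/(10 + (6 + 2**2)) = -1952*90/(10 + (6 + 4)) = -1952*90/(10 + 10) = -1952/((1/90)*20) = -1952/2/9 = -1952*9/2 = -8784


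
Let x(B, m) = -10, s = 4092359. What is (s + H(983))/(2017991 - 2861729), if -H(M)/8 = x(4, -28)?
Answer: -4092439/843738 ≈ -4.8504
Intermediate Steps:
H(M) = 80 (H(M) = -8*(-10) = 80)
(s + H(983))/(2017991 - 2861729) = (4092359 + 80)/(2017991 - 2861729) = 4092439/(-843738) = 4092439*(-1/843738) = -4092439/843738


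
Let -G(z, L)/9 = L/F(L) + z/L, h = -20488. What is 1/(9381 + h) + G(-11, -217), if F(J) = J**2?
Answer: -999847/2410219 ≈ -0.41484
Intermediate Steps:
G(z, L) = -9/L - 9*z/L (G(z, L) = -9*(L/(L**2) + z/L) = -9*(L/L**2 + z/L) = -9*(1/L + z/L) = -9/L - 9*z/L)
1/(9381 + h) + G(-11, -217) = 1/(9381 - 20488) + 9*(-1 - 1*(-11))/(-217) = 1/(-11107) + 9*(-1/217)*(-1 + 11) = -1/11107 + 9*(-1/217)*10 = -1/11107 - 90/217 = -999847/2410219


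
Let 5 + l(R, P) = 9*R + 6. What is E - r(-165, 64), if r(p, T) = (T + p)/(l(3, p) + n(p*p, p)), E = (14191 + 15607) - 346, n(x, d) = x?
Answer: 802655457/27253 ≈ 29452.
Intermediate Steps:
l(R, P) = 1 + 9*R (l(R, P) = -5 + (9*R + 6) = -5 + (6 + 9*R) = 1 + 9*R)
E = 29452 (E = 29798 - 346 = 29452)
r(p, T) = (T + p)/(28 + p²) (r(p, T) = (T + p)/((1 + 9*3) + p*p) = (T + p)/((1 + 27) + p²) = (T + p)/(28 + p²))
E - r(-165, 64) = 29452 - (64 - 165)/(28 + (-165)²) = 29452 - (-101)/(28 + 27225) = 29452 - (-101)/27253 = 29452 - 1*(-101/27253) = 29452 + 101/27253 = 802655457/27253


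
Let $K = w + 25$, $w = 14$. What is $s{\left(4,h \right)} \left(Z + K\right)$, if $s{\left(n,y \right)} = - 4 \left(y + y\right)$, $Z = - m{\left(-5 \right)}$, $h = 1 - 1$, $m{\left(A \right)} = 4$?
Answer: $0$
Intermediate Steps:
$h = 0$
$Z = -4$ ($Z = \left(-1\right) 4 = -4$)
$s{\left(n,y \right)} = - 8 y$ ($s{\left(n,y \right)} = - 4 \cdot 2 y = - 8 y$)
$K = 39$ ($K = 14 + 25 = 39$)
$s{\left(4,h \right)} \left(Z + K\right) = \left(-8\right) 0 \left(-4 + 39\right) = 0 \cdot 35 = 0$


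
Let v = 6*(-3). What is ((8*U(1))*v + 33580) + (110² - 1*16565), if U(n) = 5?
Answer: 28395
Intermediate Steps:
v = -18
((8*U(1))*v + 33580) + (110² - 1*16565) = ((8*5)*(-18) + 33580) + (110² - 1*16565) = (40*(-18) + 33580) + (12100 - 16565) = (-720 + 33580) - 4465 = 32860 - 4465 = 28395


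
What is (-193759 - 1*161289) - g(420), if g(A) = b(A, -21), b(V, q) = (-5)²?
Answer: -355073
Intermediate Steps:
b(V, q) = 25
g(A) = 25
(-193759 - 1*161289) - g(420) = (-193759 - 1*161289) - 1*25 = (-193759 - 161289) - 25 = -355048 - 25 = -355073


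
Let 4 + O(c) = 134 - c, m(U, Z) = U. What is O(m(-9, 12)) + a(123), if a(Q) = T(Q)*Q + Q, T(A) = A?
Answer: 15391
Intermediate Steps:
O(c) = 130 - c (O(c) = -4 + (134 - c) = 130 - c)
a(Q) = Q + Q**2 (a(Q) = Q*Q + Q = Q**2 + Q = Q + Q**2)
O(m(-9, 12)) + a(123) = (130 - 1*(-9)) + 123*(1 + 123) = (130 + 9) + 123*124 = 139 + 15252 = 15391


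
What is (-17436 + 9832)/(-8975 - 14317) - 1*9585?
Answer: -55811554/5823 ≈ -9584.7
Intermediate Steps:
(-17436 + 9832)/(-8975 - 14317) - 1*9585 = -7604/(-23292) - 9585 = -7604*(-1/23292) - 9585 = 1901/5823 - 9585 = -55811554/5823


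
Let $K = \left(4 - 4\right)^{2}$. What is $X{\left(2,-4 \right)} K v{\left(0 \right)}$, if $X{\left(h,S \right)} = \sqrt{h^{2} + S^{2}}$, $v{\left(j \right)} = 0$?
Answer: $0$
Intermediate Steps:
$X{\left(h,S \right)} = \sqrt{S^{2} + h^{2}}$
$K = 0$ ($K = 0^{2} = 0$)
$X{\left(2,-4 \right)} K v{\left(0 \right)} = \sqrt{\left(-4\right)^{2} + 2^{2}} \cdot 0 \cdot 0 = \sqrt{16 + 4} \cdot 0 \cdot 0 = \sqrt{20} \cdot 0 \cdot 0 = 2 \sqrt{5} \cdot 0 \cdot 0 = 0 \cdot 0 = 0$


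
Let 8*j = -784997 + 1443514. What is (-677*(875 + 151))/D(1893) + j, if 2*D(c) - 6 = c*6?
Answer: 622689463/7576 ≈ 82192.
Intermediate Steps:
j = 658517/8 (j = (-784997 + 1443514)/8 = (1/8)*658517 = 658517/8 ≈ 82315.)
D(c) = 3 + 3*c (D(c) = 3 + (c*6)/2 = 3 + (6*c)/2 = 3 + 3*c)
(-677*(875 + 151))/D(1893) + j = (-677*(875 + 151))/(3 + 3*1893) + 658517/8 = (-677*1026)/(3 + 5679) + 658517/8 = -694602/5682 + 658517/8 = -694602*1/5682 + 658517/8 = -115767/947 + 658517/8 = 622689463/7576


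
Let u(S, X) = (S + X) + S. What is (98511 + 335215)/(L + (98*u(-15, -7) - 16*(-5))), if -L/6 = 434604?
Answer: -216863/1305585 ≈ -0.16610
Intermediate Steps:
u(S, X) = X + 2*S
L = -2607624 (L = -6*434604 = -2607624)
(98511 + 335215)/(L + (98*u(-15, -7) - 16*(-5))) = (98511 + 335215)/(-2607624 + (98*(-7 + 2*(-15)) - 16*(-5))) = 433726/(-2607624 + (98*(-7 - 30) + 80)) = 433726/(-2607624 + (98*(-37) + 80)) = 433726/(-2607624 + (-3626 + 80)) = 433726/(-2607624 - 3546) = 433726/(-2611170) = 433726*(-1/2611170) = -216863/1305585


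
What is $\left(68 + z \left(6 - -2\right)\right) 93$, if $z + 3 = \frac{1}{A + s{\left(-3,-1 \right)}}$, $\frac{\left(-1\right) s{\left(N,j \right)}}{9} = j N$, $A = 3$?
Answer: $4061$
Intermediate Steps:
$s{\left(N,j \right)} = - 9 N j$ ($s{\left(N,j \right)} = - 9 j N = - 9 N j$)
$z = - \frac{73}{24}$ ($z = -3 + \frac{1}{3 - \left(-27\right) \left(-1\right)} = -3 + \frac{1}{3 - 27} = -3 + \frac{1}{-24} = -3 - \frac{1}{24} = - \frac{73}{24} \approx -3.0417$)
$\left(68 + z \left(6 - -2\right)\right) 93 = \left(68 - \frac{73 \left(6 - -2\right)}{24}\right) 93 = \left(68 - \frac{73 \left(6 + 2\right)}{24}\right) 93 = \left(68 - \frac{73}{3}\right) 93 = \frac{131}{3} \cdot 93 = 4061$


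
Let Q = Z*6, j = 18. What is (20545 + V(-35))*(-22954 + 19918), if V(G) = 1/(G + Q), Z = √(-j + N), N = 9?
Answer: -96618180120/1549 + 54648*I/1549 ≈ -6.2375e+7 + 35.28*I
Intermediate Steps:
Z = 3*I (Z = √(-1*18 + 9) = √(-18 + 9) = √(-9) = 3*I ≈ 3.0*I)
Q = 18*I (Q = (3*I)*6 = 18*I ≈ 18.0*I)
V(G) = 1/(G + 18*I)
(20545 + V(-35))*(-22954 + 19918) = (20545 + 1/(-35 + 18*I))*(-22954 + 19918) = (20545 + (-35 - 18*I)/1549)*(-3036) = -62374620 - 3036*(-35 - 18*I)/1549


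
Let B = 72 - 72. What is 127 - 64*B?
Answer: 127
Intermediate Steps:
B = 0
127 - 64*B = 127 - 64*0 = 127 + 0 = 127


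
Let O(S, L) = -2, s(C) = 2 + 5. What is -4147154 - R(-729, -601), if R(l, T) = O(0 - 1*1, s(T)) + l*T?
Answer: -4585281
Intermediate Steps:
s(C) = 7
R(l, T) = -2 + T*l (R(l, T) = -2 + l*T = -2 + T*l)
-4147154 - R(-729, -601) = -4147154 - (-2 - 601*(-729)) = -4147154 - (-2 + 438129) = -4147154 - 1*438127 = -4147154 - 438127 = -4585281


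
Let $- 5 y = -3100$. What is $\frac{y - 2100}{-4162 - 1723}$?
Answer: $\frac{296}{1177} \approx 0.25149$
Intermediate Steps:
$y = 620$ ($y = \left(- \frac{1}{5}\right) \left(-3100\right) = 620$)
$\frac{y - 2100}{-4162 - 1723} = \frac{620 - 2100}{-4162 - 1723} = - \frac{1480}{-5885} = \left(-1480\right) \left(- \frac{1}{5885}\right) = \frac{296}{1177}$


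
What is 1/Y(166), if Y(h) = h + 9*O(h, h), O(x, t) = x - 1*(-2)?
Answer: 1/1678 ≈ 0.00059595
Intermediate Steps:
O(x, t) = 2 + x (O(x, t) = x + 2 = 2 + x)
Y(h) = 18 + 10*h (Y(h) = h + 9*(2 + h) = h + (18 + 9*h) = 18 + 10*h)
1/Y(166) = 1/(18 + 10*166) = 1/(18 + 1660) = 1/1678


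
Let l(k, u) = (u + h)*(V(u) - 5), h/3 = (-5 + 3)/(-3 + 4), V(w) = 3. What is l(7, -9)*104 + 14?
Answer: 3134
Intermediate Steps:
h = -6 (h = 3*((-5 + 3)/(-3 + 4)) = 3*(-2/1) = 3*(-2*1) = 3*(-2) = -6)
l(k, u) = 12 - 2*u (l(k, u) = (u - 6)*(3 - 5) = (-6 + u)*(-2) = 12 - 2*u)
l(7, -9)*104 + 14 = (12 - 2*(-9))*104 + 14 = (12 + 18)*104 + 14 = 30*104 + 14 = 3120 + 14 = 3134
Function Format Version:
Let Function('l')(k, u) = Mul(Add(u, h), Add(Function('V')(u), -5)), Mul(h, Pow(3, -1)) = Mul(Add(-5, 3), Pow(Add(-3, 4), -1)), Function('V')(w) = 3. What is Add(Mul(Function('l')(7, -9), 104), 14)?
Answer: 3134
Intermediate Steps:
h = -6 (h = Mul(3, Mul(Add(-5, 3), Pow(Add(-3, 4), -1))) = Mul(3, Mul(-2, Pow(1, -1))) = Mul(3, Mul(-2, 1)) = Mul(3, -2) = -6)
Function('l')(k, u) = Add(12, Mul(-2, u)) (Function('l')(k, u) = Mul(Add(u, -6), Add(3, -5)) = Mul(Add(-6, u), -2) = Add(12, Mul(-2, u)))
Add(Mul(Function('l')(7, -9), 104), 14) = Add(Mul(Add(12, Mul(-2, -9)), 104), 14) = Add(Mul(Add(12, 18), 104), 14) = Add(Mul(30, 104), 14) = Add(3120, 14) = 3134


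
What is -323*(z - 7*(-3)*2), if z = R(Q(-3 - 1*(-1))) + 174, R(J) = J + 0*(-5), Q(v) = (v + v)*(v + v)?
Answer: -74936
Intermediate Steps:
Q(v) = 4*v² (Q(v) = (2*v)*(2*v) = 4*v²)
R(J) = J (R(J) = J + 0 = J)
z = 190 (z = 4*(-3 - 1*(-1))² + 174 = 4*(-3 + 1)² + 174 = 4*(-2)² + 174 = 4*4 + 174 = 16 + 174 = 190)
-323*(z - 7*(-3)*2) = -323*(190 - 7*(-3)*2) = -323*(190 + 21*2) = -323*(190 + 42) = -323*232 = -74936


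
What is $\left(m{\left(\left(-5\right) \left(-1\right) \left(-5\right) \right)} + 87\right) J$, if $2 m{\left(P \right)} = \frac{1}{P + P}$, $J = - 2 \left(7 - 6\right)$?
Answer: $- \frac{8699}{50} \approx -173.98$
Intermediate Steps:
$J = -2$ ($J = \left(-2\right) 1 = -2$)
$m{\left(P \right)} = \frac{1}{4 P}$ ($m{\left(P \right)} = \frac{1}{2 \left(P + P\right)} = \frac{1}{2 \cdot 2 P} = \frac{\frac{1}{2} \frac{1}{P}}{2} = \frac{1}{4 P}$)
$\left(m{\left(\left(-5\right) \left(-1\right) \left(-5\right) \right)} + 87\right) J = \left(\frac{1}{4 \left(-5\right) \left(-1\right) \left(-5\right)} + 87\right) \left(-2\right) = \left(\frac{1}{4 \cdot 5 \left(-5\right)} + 87\right) \left(-2\right) = \left(\frac{1}{4 \left(-25\right)} + 87\right) \left(-2\right) = \left(\frac{1}{4} \left(- \frac{1}{25}\right) + 87\right) \left(-2\right) = \left(- \frac{1}{100} + 87\right) \left(-2\right) = \frac{8699}{100} \left(-2\right) = - \frac{8699}{50}$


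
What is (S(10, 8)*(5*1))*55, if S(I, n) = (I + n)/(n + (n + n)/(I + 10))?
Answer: 1125/2 ≈ 562.50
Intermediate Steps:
S(I, n) = (I + n)/(n + 2*n/(10 + I)) (S(I, n) = (I + n)/(n + (2*n)/(10 + I)) = (I + n)/(n + 2*n/(10 + I)))
(S(10, 8)*(5*1))*55 = (((10² + 10*10 + 10*8 + 10*8)/(8*(12 + 10)))*(5*1))*55 = (((⅛)*(100 + 100 + 80 + 80)/22)*5)*55 = (((⅛)*(1/22)*360)*5)*55 = ((45/22)*5)*55 = (225/22)*55 = 1125/2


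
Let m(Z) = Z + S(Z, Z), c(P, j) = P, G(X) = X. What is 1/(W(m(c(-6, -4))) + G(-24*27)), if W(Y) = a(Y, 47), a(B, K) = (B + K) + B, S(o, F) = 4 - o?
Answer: -1/593 ≈ -0.0016863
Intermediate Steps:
a(B, K) = K + 2*B
m(Z) = 4 (m(Z) = Z + (4 - Z) = 4)
W(Y) = 47 + 2*Y
1/(W(m(c(-6, -4))) + G(-24*27)) = 1/((47 + 2*4) - 24*27) = 1/((47 + 8) - 648) = 1/(55 - 648) = 1/(-593) = -1/593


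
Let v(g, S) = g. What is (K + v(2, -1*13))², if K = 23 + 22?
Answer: 2209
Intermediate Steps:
K = 45
(K + v(2, -1*13))² = (45 + 2)² = 47² = 2209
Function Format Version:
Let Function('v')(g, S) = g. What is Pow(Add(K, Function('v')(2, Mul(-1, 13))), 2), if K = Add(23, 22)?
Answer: 2209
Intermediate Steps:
K = 45
Pow(Add(K, Function('v')(2, Mul(-1, 13))), 2) = Pow(Add(45, 2), 2) = Pow(47, 2) = 2209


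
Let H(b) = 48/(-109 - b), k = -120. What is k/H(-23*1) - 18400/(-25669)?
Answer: 5537235/25669 ≈ 215.72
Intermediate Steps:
k/H(-23*1) - 18400/(-25669) = -120/((-48/(109 - 23*1))) - 18400/(-25669) = -120/((-48/(109 - 23))) - 18400*(-1/25669) = -120/((-48/86)) + 18400/25669 = -120/((-48*1/86)) + 18400/25669 = -120/(-24/43) + 18400/25669 = -120*(-43/24) + 18400/25669 = 215 + 18400/25669 = 5537235/25669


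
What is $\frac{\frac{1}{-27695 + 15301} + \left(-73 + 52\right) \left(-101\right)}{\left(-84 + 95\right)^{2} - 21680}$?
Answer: $- \frac{26287673}{267202246} \approx -0.098381$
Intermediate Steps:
$\frac{\frac{1}{-27695 + 15301} + \left(-73 + 52\right) \left(-101\right)}{\left(-84 + 95\right)^{2} - 21680} = \frac{\frac{1}{-12394} - -2121}{11^{2} - 21680} = \frac{- \frac{1}{12394} + 2121}{121 - 21680} = \frac{26287673}{12394 \left(-21559\right)} = \frac{26287673}{12394} \left(- \frac{1}{21559}\right) = - \frac{26287673}{267202246}$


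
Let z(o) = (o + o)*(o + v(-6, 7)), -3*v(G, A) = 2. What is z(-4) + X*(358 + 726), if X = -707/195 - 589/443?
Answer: -153595888/28795 ≈ -5334.1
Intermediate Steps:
X = -428056/86385 (X = -707*1/195 - 589*1/443 = -707/195 - 589/443 = -428056/86385 ≈ -4.9552)
v(G, A) = -2/3 (v(G, A) = -1/3*2 = -2/3)
z(o) = 2*o*(-2/3 + o) (z(o) = (o + o)*(o - 2/3) = (2*o)*(-2/3 + o) = 2*o*(-2/3 + o))
z(-4) + X*(358 + 726) = (2/3)*(-4)*(-2 + 3*(-4)) - 428056*(358 + 726)/86385 = (2/3)*(-4)*(-2 - 12) - 428056/86385*1084 = (2/3)*(-4)*(-14) - 464012704/86385 = 112/3 - 464012704/86385 = -153595888/28795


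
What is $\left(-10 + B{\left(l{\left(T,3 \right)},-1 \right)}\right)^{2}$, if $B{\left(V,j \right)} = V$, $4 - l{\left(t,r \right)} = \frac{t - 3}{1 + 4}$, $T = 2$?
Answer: $\frac{841}{25} \approx 33.64$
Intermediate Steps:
$l{\left(t,r \right)} = \frac{23}{5} - \frac{t}{5}$ ($l{\left(t,r \right)} = 4 - \frac{t - 3}{1 + 4} = 4 - \frac{-3 + t}{5} = 4 - \left(-3 + t\right) \frac{1}{5} = 4 - \left(- \frac{3}{5} + \frac{t}{5}\right) = \frac{23}{5} - \frac{t}{5}$)
$\left(-10 + B{\left(l{\left(T,3 \right)},-1 \right)}\right)^{2} = \left(-10 + \left(\frac{23}{5} - \frac{2}{5}\right)\right)^{2} = \left(-10 + \frac{21}{5}\right)^{2} = \left(- \frac{29}{5}\right)^{2} = \frac{841}{25}$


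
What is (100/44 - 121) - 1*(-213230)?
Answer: 2344224/11 ≈ 2.1311e+5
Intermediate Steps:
(100/44 - 121) - 1*(-213230) = ((1/44)*100 - 121) + 213230 = (25/11 - 121) + 213230 = -1306/11 + 213230 = 2344224/11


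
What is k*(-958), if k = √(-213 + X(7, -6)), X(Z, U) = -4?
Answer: -958*I*√217 ≈ -14112.0*I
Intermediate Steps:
k = I*√217 (k = √(-213 - 4) = √(-217) = I*√217 ≈ 14.731*I)
k*(-958) = (I*√217)*(-958) = -958*I*√217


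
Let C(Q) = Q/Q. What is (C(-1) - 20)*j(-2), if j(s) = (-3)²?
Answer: -171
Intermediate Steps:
C(Q) = 1
j(s) = 9
(C(-1) - 20)*j(-2) = (1 - 20)*9 = -19*9 = -171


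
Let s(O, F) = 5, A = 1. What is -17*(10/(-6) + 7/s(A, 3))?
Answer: 68/15 ≈ 4.5333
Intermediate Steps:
-17*(10/(-6) + 7/s(A, 3)) = -17*(10/(-6) + 7/5) = -17*(10*(-1/6) + 7*(1/5)) = -17*(-5/3 + 7/5) = -17*(-4/15) = 68/15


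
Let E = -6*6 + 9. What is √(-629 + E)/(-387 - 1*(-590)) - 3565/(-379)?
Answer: 3565/379 + 4*I*√41/203 ≈ 9.4063 + 0.12617*I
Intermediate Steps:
E = -27 (E = -36 + 9 = -27)
√(-629 + E)/(-387 - 1*(-590)) - 3565/(-379) = √(-629 - 27)/(-387 - 1*(-590)) - 3565/(-379) = √(-656)/(-387 + 590) - 3565*(-1/379) = (4*I*√41)/203 + 3565/379 = (4*I*√41)*(1/203) + 3565/379 = 4*I*√41/203 + 3565/379 = 3565/379 + 4*I*√41/203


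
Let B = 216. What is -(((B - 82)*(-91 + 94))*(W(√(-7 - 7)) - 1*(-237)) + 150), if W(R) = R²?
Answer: -89796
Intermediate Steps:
-(((B - 82)*(-91 + 94))*(W(√(-7 - 7)) - 1*(-237)) + 150) = -(((216 - 82)*(-91 + 94))*((√(-7 - 7))² - 1*(-237)) + 150) = -((134*3)*((√(-14))² + 237) + 150) = -(402*((I*√14)² + 237) + 150) = -(402*(-14 + 237) + 150) = -(402*223 + 150) = -(89646 + 150) = -1*89796 = -89796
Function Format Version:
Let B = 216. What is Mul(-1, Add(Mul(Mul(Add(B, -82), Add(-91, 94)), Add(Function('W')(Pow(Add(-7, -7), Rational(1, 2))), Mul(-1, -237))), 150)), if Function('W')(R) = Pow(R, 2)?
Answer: -89796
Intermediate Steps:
Mul(-1, Add(Mul(Mul(Add(B, -82), Add(-91, 94)), Add(Function('W')(Pow(Add(-7, -7), Rational(1, 2))), Mul(-1, -237))), 150)) = Mul(-1, Add(Mul(Mul(Add(216, -82), Add(-91, 94)), Add(Pow(Pow(Add(-7, -7), Rational(1, 2)), 2), Mul(-1, -237))), 150)) = Mul(-1, Add(Mul(Mul(134, 3), Add(Pow(Pow(-14, Rational(1, 2)), 2), 237)), 150)) = Mul(-1, Add(Mul(402, Add(Pow(Mul(I, Pow(14, Rational(1, 2))), 2), 237)), 150)) = Mul(-1, Add(Mul(402, Add(-14, 237)), 150)) = Mul(-1, Add(Mul(402, 223), 150)) = Mul(-1, Add(89646, 150)) = Mul(-1, 89796) = -89796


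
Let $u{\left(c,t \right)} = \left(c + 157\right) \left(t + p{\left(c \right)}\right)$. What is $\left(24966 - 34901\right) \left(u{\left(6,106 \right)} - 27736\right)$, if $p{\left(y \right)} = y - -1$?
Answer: $92564395$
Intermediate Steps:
$p{\left(y \right)} = 1 + y$ ($p{\left(y \right)} = y + 1 = 1 + y$)
$u{\left(c,t \right)} = \left(157 + c\right) \left(1 + c + t\right)$ ($u{\left(c,t \right)} = \left(c + 157\right) \left(t + \left(1 + c\right)\right) = \left(157 + c\right) \left(1 + c + t\right)$)
$\left(24966 - 34901\right) \left(u{\left(6,106 \right)} - 27736\right) = \left(24966 - 34901\right) \left(\left(157 + 6^{2} + 157 \cdot 106 + 158 \cdot 6 + 6 \cdot 106\right) - 27736\right) = - 9935 \left(\left(157 + 36 + 16642 + 948 + 636\right) - 27736\right) = - 9935 \left(18419 - 27736\right) = \left(-9935\right) \left(-9317\right) = 92564395$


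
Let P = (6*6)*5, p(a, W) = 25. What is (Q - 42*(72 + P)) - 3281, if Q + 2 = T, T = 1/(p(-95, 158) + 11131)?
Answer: -154700251/11156 ≈ -13867.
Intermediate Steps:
T = 1/11156 (T = 1/(25 + 11131) = 1/11156 ≈ 8.9638e-5)
P = 180 (P = 36*5 = 180)
Q = -22311/11156 (Q = -2 + 1/11156 = -22311/11156 ≈ -1.9999)
(Q - 42*(72 + P)) - 3281 = (-22311/11156 - 42*(72 + 180)) - 3281 = (-22311/11156 - 42*252) - 3281 = (-22311/11156 - 10584) - 3281 = -118097415/11156 - 3281 = -154700251/11156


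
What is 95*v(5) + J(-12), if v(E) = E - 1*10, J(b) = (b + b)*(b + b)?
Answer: 101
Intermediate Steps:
J(b) = 4*b**2 (J(b) = (2*b)*(2*b) = 4*b**2)
v(E) = -10 + E (v(E) = E - 10 = -10 + E)
95*v(5) + J(-12) = 95*(-10 + 5) + 4*(-12)**2 = 95*(-5) + 4*144 = -475 + 576 = 101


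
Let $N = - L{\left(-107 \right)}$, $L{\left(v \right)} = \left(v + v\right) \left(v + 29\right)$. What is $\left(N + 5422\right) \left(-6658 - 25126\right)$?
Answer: $358205680$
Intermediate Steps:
$L{\left(v \right)} = 2 v \left(29 + v\right)$
$N = -16692$ ($N = - 2 \left(-107\right) \left(29 - 107\right) = - 2 \left(-107\right) \left(-78\right) = \left(-1\right) 16692 = -16692$)
$\left(N + 5422\right) \left(-6658 - 25126\right) = \left(-16692 + 5422\right) \left(-6658 - 25126\right) = \left(-11270\right) \left(-31784\right) = 358205680$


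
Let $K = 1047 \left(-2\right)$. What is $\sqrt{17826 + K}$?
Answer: $6 \sqrt{437} \approx 125.43$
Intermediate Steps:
$K = -2094$
$\sqrt{17826 + K} = \sqrt{17826 - 2094} = \sqrt{15732} = 6 \sqrt{437}$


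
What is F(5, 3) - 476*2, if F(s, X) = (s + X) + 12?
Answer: -932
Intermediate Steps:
F(s, X) = 12 + X + s (F(s, X) = (X + s) + 12 = 12 + X + s)
F(5, 3) - 476*2 = (12 + 3 + 5) - 476*2 = 20 - 28*34 = 20 - 952 = -932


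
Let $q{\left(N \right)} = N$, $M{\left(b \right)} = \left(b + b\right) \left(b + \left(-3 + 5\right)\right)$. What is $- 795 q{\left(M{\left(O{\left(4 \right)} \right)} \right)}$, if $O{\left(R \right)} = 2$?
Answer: $-12720$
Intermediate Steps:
$M{\left(b \right)} = 2 b \left(2 + b\right)$ ($M{\left(b \right)} = 2 b \left(b + 2\right) = 2 b \left(2 + b\right)$)
$- 795 q{\left(M{\left(O{\left(4 \right)} \right)} \right)} = - 795 \cdot 2 \cdot 2 \left(2 + 2\right) = - 795 \cdot 2 \cdot 2 \cdot 4 = \left(-795\right) 16 = -12720$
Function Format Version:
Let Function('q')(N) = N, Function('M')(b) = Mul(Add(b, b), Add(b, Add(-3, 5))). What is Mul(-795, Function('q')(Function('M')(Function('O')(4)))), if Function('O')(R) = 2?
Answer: -12720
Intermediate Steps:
Function('M')(b) = Mul(2, b, Add(2, b)) (Function('M')(b) = Mul(Mul(2, b), Add(b, 2)) = Mul(Mul(2, b), Add(2, b)) = Mul(2, b, Add(2, b)))
Mul(-795, Function('q')(Function('M')(Function('O')(4)))) = Mul(-795, Mul(2, 2, Add(2, 2))) = Mul(-795, Mul(2, 2, 4)) = Mul(-795, 16) = -12720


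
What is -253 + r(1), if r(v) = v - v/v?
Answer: -253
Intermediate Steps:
r(v) = -1 + v (r(v) = v - 1*1 = v - 1 = -1 + v)
-253 + r(1) = -253 + (-1 + 1) = -253 + 0 = -253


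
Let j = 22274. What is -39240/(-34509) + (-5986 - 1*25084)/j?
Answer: -33027145/128108911 ≈ -0.25781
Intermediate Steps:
-39240/(-34509) + (-5986 - 1*25084)/j = -39240/(-34509) + (-5986 - 1*25084)/22274 = -39240*(-1/34509) + (-5986 - 25084)*(1/22274) = 13080/11503 - 31070*1/22274 = 13080/11503 - 15535/11137 = -33027145/128108911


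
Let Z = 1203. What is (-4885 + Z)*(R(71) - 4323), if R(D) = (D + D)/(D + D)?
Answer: 15913604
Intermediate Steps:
R(D) = 1 (R(D) = (2*D)/((2*D)) = (2*D)*(1/(2*D)) = 1)
(-4885 + Z)*(R(71) - 4323) = (-4885 + 1203)*(1 - 4323) = -3682*(-4322) = 15913604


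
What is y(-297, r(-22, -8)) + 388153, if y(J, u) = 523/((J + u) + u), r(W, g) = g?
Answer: 121491366/313 ≈ 3.8815e+5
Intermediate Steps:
y(J, u) = 523/(J + 2*u)
y(-297, r(-22, -8)) + 388153 = 523/(-297 + 2*(-8)) + 388153 = 523/(-297 - 16) + 388153 = 523/(-313) + 388153 = 523*(-1/313) + 388153 = -523/313 + 388153 = 121491366/313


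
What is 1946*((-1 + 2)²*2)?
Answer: 3892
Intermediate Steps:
1946*((-1 + 2)²*2) = 1946*(1²*2) = 1946*(1*2) = 1946*2 = 3892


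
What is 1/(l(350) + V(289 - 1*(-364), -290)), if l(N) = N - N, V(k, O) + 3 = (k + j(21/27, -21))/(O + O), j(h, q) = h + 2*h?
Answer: -870/3593 ≈ -0.24214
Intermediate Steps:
j(h, q) = 3*h
V(k, O) = -3 + (7/3 + k)/(2*O) (V(k, O) = -3 + (k + 3*(21/27))/(O + O) = -3 + (k + 3*(21*(1/27)))/((2*O)) = -3 + (k + 3*(7/9))*(1/(2*O)) = -3 + (k + 7/3)*(1/(2*O)) = -3 + (7/3 + k)*(1/(2*O)) = -3 + (7/3 + k)/(2*O))
l(N) = 0
1/(l(350) + V(289 - 1*(-364), -290)) = 1/(0 + (⅙)*(7 - 18*(-290) + 3*(289 - 1*(-364)))/(-290)) = 1/(0 + (⅙)*(-1/290)*(7 + 5220 + 3*(289 + 364))) = 1/(0 + (⅙)*(-1/290)*(7 + 5220 + 3*653)) = 1/(0 + (⅙)*(-1/290)*(7 + 5220 + 1959)) = 1/(0 + (⅙)*(-1/290)*7186) = 1/(0 - 3593/870) = 1/(-3593/870) = -870/3593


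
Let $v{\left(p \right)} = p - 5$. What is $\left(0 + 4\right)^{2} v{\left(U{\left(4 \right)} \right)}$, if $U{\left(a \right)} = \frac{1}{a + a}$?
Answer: $-78$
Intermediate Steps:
$U{\left(a \right)} = \frac{1}{2 a}$
$v{\left(p \right)} = -5 + p$ ($v{\left(p \right)} = p - 5 = -5 + p$)
$\left(0 + 4\right)^{2} v{\left(U{\left(4 \right)} \right)} = \left(0 + 4\right)^{2} \left(-5 + \frac{1}{2 \cdot 4}\right) = 4^{2} \left(-5 + \frac{1}{2} \cdot \frac{1}{4}\right) = 16 \left(-5 + \frac{1}{8}\right) = 16 \left(- \frac{39}{8}\right) = -78$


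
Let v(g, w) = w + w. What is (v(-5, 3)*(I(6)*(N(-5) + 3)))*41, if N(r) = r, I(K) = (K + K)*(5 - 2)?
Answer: -17712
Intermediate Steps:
v(g, w) = 2*w
I(K) = 6*K (I(K) = (2*K)*3 = 6*K)
(v(-5, 3)*(I(6)*(N(-5) + 3)))*41 = ((2*3)*((6*6)*(-5 + 3)))*41 = (6*(36*(-2)))*41 = (6*(-72))*41 = -432*41 = -17712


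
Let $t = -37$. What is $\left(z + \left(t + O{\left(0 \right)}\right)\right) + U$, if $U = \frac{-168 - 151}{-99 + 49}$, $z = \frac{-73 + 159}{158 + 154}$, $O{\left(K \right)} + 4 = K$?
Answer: $- \frac{133943}{3900} \approx -34.344$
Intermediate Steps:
$O{\left(K \right)} = -4 + K$
$z = \frac{43}{156}$ ($z = \frac{86}{312} = 86 \cdot \frac{1}{312} = \frac{43}{156} \approx 0.27564$)
$U = \frac{319}{50}$ ($U = - \frac{319}{-50} = \left(-319\right) \left(- \frac{1}{50}\right) = \frac{319}{50} \approx 6.38$)
$\left(z + \left(t + O{\left(0 \right)}\right)\right) + U = \left(\frac{43}{156} + \left(-37 + \left(-4 + 0\right)\right)\right) + \frac{319}{50} = \left(\frac{43}{156} - 41\right) + \frac{319}{50} = - \frac{6353}{156} + \frac{319}{50} = - \frac{133943}{3900}$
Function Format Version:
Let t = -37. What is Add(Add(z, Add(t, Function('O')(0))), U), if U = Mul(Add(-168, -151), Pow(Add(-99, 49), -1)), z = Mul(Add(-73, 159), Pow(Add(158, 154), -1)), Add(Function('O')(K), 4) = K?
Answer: Rational(-133943, 3900) ≈ -34.344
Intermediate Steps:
Function('O')(K) = Add(-4, K)
z = Rational(43, 156) (z = Mul(86, Pow(312, -1)) = Mul(86, Rational(1, 312)) = Rational(43, 156) ≈ 0.27564)
U = Rational(319, 50) (U = Mul(-319, Pow(-50, -1)) = Mul(-319, Rational(-1, 50)) = Rational(319, 50) ≈ 6.3800)
Add(Add(z, Add(t, Function('O')(0))), U) = Add(Add(Rational(43, 156), Add(-37, Add(-4, 0))), Rational(319, 50)) = Add(Add(Rational(43, 156), Add(-37, -4)), Rational(319, 50)) = Add(Add(Rational(43, 156), -41), Rational(319, 50)) = Add(Rational(-6353, 156), Rational(319, 50)) = Rational(-133943, 3900)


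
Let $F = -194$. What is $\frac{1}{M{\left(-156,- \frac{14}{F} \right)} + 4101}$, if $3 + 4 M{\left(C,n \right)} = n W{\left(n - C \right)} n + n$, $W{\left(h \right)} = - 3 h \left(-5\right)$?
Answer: $\frac{3650692}{14979942901} \approx 0.00024371$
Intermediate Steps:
$W{\left(h \right)} = 15 h$
$M{\left(C,n \right)} = - \frac{3}{4} + \frac{n}{4} + \frac{n^{2} \left(- 15 C + 15 n\right)}{4}$ ($M{\left(C,n \right)} = - \frac{3}{4} + \frac{n 15 \left(n - C\right) n + n}{4} = - \frac{3}{4} + \frac{n \left(- 15 C + 15 n\right) n + n}{4} = - \frac{3}{4} + \frac{n^{2} \left(- 15 C + 15 n\right) + n}{4} = - \frac{3}{4} + \frac{n + n^{2} \left(- 15 C + 15 n\right)}{4} = - \frac{3}{4} + \left(\frac{n}{4} + \frac{n^{2} \left(- 15 C + 15 n\right)}{4}\right) = - \frac{3}{4} + \frac{n}{4} + \frac{n^{2} \left(- 15 C + 15 n\right)}{4}$)
$\frac{1}{M{\left(-156,- \frac{14}{F} \right)} + 4101} = \frac{1}{\left(- \frac{3}{4} + \frac{\left(-14\right) \frac{1}{-194}}{4} + \frac{15 \left(- \frac{14}{-194}\right)^{2} \left(- \frac{14}{-194} - -156\right)}{4}\right) + 4101} = \frac{1}{\left(- \frac{3}{4} + \frac{\left(-14\right) \left(- \frac{1}{194}\right)}{4} + \frac{15 \left(\left(-14\right) \left(- \frac{1}{194}\right)\right)^{2} \left(\left(-14\right) \left(- \frac{1}{194}\right) + 156\right)}{4}\right) + 4101} = \frac{1}{\left(- \frac{3}{4} + \frac{1}{4} \cdot \frac{7}{97} + \frac{15 \left(\frac{7}{97}\right)^{2} \left(\frac{7}{97} + 156\right)}{4}\right) + 4101} = \frac{1}{\left(- \frac{3}{4} + \frac{7}{388} + \frac{15}{4} \cdot \frac{49}{9409} \cdot \frac{15139}{97}\right) + 4101} = \frac{1}{\left(- \frac{3}{4} + \frac{7}{388} + \frac{11127165}{3650692}\right) + 4101} = \frac{1}{\frac{8455009}{3650692} + 4101} = \frac{1}{\frac{14979942901}{3650692}} = \frac{3650692}{14979942901}$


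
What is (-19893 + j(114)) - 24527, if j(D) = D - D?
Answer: -44420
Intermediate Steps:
j(D) = 0
(-19893 + j(114)) - 24527 = (-19893 + 0) - 24527 = -19893 - 24527 = -44420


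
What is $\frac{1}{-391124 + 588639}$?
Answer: $\frac{1}{197515} \approx 5.0629 \cdot 10^{-6}$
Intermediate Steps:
$\frac{1}{-391124 + 588639} = \frac{1}{197515}$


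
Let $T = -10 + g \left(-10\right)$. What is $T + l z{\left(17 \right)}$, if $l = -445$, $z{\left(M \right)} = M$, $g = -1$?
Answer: $-7565$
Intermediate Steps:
$T = 0$ ($T = -10 - -10 = -10 + 10 = 0$)
$T + l z{\left(17 \right)} = 0 - 7565 = -7565$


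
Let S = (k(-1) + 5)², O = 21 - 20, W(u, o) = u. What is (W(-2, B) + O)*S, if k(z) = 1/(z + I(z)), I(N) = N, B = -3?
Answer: -81/4 ≈ -20.250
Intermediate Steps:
O = 1
k(z) = 1/(2*z) (k(z) = 1/(z + z) = 1/(2*z))
S = 81/4 (S = ((½)/(-1) + 5)² = ((½)*(-1) + 5)² = (-½ + 5)² = (9/2)² = 81/4 ≈ 20.250)
(W(-2, B) + O)*S = (-2 + 1)*(81/4) = -1*81/4 = -81/4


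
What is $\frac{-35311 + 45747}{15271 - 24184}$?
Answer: $- \frac{10436}{8913} \approx -1.1709$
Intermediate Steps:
$\frac{-35311 + 45747}{15271 - 24184} = \frac{10436}{-8913} = 10436 \left(- \frac{1}{8913}\right) = - \frac{10436}{8913}$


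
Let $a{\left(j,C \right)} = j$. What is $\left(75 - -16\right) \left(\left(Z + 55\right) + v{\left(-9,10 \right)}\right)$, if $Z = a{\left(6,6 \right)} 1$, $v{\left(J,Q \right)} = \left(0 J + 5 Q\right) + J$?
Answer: $9282$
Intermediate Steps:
$v{\left(J,Q \right)} = J + 5 Q$ ($v{\left(J,Q \right)} = \left(0 + 5 Q\right) + J = 5 Q + J = J + 5 Q$)
$Z = 6$ ($Z = 6 \cdot 1 = 6$)
$\left(75 - -16\right) \left(\left(Z + 55\right) + v{\left(-9,10 \right)}\right) = \left(75 - -16\right) \left(\left(6 + 55\right) + \left(-9 + 5 \cdot 10\right)\right) = \left(75 + 16\right) \left(61 + \left(-9 + 50\right)\right) = 91 \left(61 + 41\right) = 91 \cdot 102 = 9282$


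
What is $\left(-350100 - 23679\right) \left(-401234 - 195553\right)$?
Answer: $223066448073$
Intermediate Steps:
$\left(-350100 - 23679\right) \left(-401234 - 195553\right) = \left(-373779\right) \left(-596787\right) = 223066448073$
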